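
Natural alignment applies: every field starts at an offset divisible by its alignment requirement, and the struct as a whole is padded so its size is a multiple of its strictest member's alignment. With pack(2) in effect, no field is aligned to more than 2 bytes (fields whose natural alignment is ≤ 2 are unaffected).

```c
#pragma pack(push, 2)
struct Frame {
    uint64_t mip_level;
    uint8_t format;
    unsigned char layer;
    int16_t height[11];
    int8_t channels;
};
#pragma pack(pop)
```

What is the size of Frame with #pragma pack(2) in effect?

0..8  mip_level  (8B, 2-aligned)
8..9  format  (1B, 1-aligned)
9..10  layer  (1B, 1-aligned)
10..32  height  (22B, 2-aligned)
32..33  channels  (1B, 1-aligned)
33..34  -- tail padding (1B)
sizeof = 34, alignof = 2

34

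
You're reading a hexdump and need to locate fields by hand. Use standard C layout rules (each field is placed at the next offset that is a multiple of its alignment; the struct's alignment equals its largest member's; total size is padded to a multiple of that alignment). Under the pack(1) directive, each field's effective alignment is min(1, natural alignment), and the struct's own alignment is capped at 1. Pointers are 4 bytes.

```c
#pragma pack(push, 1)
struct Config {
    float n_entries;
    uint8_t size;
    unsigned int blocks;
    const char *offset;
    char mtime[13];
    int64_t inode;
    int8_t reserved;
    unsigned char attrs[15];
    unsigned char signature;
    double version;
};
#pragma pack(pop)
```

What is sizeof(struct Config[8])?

472

0..4  n_entries  (4B, 1-aligned)
4..5  size  (1B, 1-aligned)
5..9  blocks  (4B, 1-aligned)
9..13  offset  (4B, 1-aligned)
13..26  mtime  (13B, 1-aligned)
26..34  inode  (8B, 1-aligned)
34..35  reserved  (1B, 1-aligned)
35..50  attrs  (15B, 1-aligned)
50..51  signature  (1B, 1-aligned)
51..59  version  (8B, 1-aligned)
sizeof = 59, alignof = 1
array of 8: 8 × 59 = 472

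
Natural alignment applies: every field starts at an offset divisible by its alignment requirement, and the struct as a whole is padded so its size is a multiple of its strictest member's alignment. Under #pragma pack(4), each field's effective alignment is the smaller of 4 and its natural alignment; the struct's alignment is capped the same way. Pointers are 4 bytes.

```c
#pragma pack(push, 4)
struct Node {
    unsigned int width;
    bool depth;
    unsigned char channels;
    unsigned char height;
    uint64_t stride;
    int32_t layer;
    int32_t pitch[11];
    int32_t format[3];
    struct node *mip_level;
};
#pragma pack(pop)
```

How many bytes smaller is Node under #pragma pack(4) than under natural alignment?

natural layout:
  @0: width [4B, align 4] → 4
  @4: depth [1B, align 1] → 5
  @5: channels [1B, align 1] → 6
  @6: height [1B, align 1] → 7
  +1 pad (align 8)
  @8: stride [8B, align 8] → 16
  @16: layer [4B, align 4] → 20
  @20: pitch [44B, align 4] → 64
  @64: format [12B, align 4] → 76
  @76: mip_level [4B, align 4] → 80
  size 80, align 8
packed(4) layout:
  @0: width [4B, align 4] → 4
  @4: depth [1B, align 1] → 5
  @5: channels [1B, align 1] → 6
  @6: height [1B, align 1] → 7
  +1 pad (align 4)
  @8: stride [8B, align 4] → 16
  @16: layer [4B, align 4] → 20
  @20: pitch [44B, align 4] → 64
  @64: format [12B, align 4] → 76
  @76: mip_level [4B, align 4] → 80
  size 80, align 4
80 − 80 = 0

0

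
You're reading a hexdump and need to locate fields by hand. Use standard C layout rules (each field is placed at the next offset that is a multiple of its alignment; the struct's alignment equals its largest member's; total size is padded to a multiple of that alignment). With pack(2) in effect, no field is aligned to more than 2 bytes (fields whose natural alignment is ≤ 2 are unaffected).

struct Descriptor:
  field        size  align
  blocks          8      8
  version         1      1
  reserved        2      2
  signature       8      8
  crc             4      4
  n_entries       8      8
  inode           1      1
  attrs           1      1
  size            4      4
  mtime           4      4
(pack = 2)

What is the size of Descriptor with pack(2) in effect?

42

0..8  blocks  (8B, 2-aligned)
8..9  version  (1B, 1-aligned)
9..10  -- padding (1B)
10..12  reserved  (2B, 2-aligned)
12..20  signature  (8B, 2-aligned)
20..24  crc  (4B, 2-aligned)
24..32  n_entries  (8B, 2-aligned)
32..33  inode  (1B, 1-aligned)
33..34  attrs  (1B, 1-aligned)
34..38  size  (4B, 2-aligned)
38..42  mtime  (4B, 2-aligned)
sizeof = 42, alignof = 2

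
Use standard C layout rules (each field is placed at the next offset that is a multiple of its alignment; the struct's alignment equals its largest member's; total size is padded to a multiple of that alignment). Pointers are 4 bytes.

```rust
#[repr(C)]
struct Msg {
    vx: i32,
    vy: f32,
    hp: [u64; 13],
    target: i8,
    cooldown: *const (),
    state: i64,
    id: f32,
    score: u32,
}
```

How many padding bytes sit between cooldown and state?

0

vx at 0 (size 4, align 4) → ends 4
vy at 4 (size 4, align 4) → ends 8
hp at 8 (size 104, align 8) → ends 112
target at 112 (size 1, align 1) → ends 113
pad 3 to align 4 for cooldown
cooldown at 116 (size 4, align 4) → ends 120
state at 120 (size 8, align 8) → ends 128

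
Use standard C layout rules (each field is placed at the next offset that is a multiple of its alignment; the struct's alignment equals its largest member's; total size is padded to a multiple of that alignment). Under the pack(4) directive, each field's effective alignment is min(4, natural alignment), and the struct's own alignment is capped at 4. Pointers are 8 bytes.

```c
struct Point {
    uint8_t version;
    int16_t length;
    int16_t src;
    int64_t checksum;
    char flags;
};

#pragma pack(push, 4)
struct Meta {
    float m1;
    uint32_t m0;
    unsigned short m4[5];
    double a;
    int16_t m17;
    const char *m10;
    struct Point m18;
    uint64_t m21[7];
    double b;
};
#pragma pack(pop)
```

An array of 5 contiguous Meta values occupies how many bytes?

640

Point: version at 0 (size 1, align 1) → ends 1; pad 1 to align 2 for length; length at 2 (size 2, align 2) → ends 4; src at 4 (size 2, align 2) → ends 6; pad 2 to align 8 for checksum; checksum at 8 (size 8, align 8) → ends 16; flags at 16 (size 1, align 1) → ends 17; tail pad 7 to reach multiple of 8; total 24 bytes, alignment 8
m1 at 0 (size 4, align 4) → ends 4
m0 at 4 (size 4, align 4) → ends 8
m4 at 8 (size 10, align 2) → ends 18
pad 2 to align 4 for a
a at 20 (size 8, align 4) → ends 28
m17 at 28 (size 2, align 2) → ends 30
pad 2 to align 4 for m10
m10 at 32 (size 8, align 4) → ends 40
m18 at 40 (size 24, align 4) → ends 64
m21 at 64 (size 56, align 4) → ends 120
b at 120 (size 8, align 4) → ends 128
total 128 bytes, alignment 4
array of 5: 5 × 128 = 640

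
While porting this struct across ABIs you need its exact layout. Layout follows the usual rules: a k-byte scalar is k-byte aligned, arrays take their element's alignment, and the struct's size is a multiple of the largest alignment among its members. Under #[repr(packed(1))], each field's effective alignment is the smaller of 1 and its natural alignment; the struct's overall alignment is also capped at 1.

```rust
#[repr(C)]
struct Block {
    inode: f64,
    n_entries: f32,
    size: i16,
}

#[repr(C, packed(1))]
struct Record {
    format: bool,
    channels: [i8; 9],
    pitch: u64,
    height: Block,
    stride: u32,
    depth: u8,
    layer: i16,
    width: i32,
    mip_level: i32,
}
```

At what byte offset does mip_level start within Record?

Block: @0: inode [8B, align 8] → 8; @8: n_entries [4B, align 4] → 12; @12: size [2B, align 2] → 14; +2 tail pad (align 8); size 16, align 8
@0: format [1B, align 1] → 1
@1: channels [9B, align 1] → 10
@10: pitch [8B, align 1] → 18
@18: height [16B, align 1] → 34
@34: stride [4B, align 1] → 38
@38: depth [1B, align 1] → 39
@39: layer [2B, align 1] → 41
@41: width [4B, align 1] → 45
@45: mip_level [4B, align 1] → 49

45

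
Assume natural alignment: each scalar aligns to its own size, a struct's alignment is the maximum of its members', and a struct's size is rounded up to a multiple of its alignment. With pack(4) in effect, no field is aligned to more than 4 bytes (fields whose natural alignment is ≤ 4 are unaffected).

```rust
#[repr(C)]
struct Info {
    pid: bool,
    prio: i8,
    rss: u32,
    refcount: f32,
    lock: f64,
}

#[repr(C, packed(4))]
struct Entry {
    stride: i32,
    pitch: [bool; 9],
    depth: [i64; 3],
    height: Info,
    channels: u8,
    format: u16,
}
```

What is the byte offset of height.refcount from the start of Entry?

48

Info: pid at 0 (size 1, align 1) → ends 1; prio at 1 (size 1, align 1) → ends 2; pad 2 to align 4 for rss; rss at 4 (size 4, align 4) → ends 8; refcount at 8 (size 4, align 4) → ends 12; pad 4 to align 8 for lock; lock at 16 (size 8, align 8) → ends 24; total 24 bytes, alignment 8
stride at 0 (size 4, align 4) → ends 4
pitch at 4 (size 9, align 1) → ends 13
pad 3 to align 4 for depth
depth at 16 (size 24, align 4) → ends 40
height at 40 (size 24, align 4) → ends 64
within Info: refcount at 8
40 + 8 = 48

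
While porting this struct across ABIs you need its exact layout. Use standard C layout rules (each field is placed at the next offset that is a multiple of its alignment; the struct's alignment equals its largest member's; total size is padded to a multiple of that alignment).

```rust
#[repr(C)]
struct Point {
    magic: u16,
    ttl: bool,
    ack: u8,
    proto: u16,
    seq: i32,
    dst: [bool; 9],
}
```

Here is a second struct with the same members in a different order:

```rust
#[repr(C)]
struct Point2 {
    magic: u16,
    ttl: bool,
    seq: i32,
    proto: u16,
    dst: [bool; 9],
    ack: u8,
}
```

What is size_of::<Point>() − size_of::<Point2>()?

@0: magic [2B, align 2] → 2
@2: ttl [1B, align 1] → 3
@3: ack [1B, align 1] → 4
@4: proto [2B, align 2] → 6
+2 pad (align 4)
@8: seq [4B, align 4] → 12
@12: dst [9B, align 1] → 21
+3 tail pad (align 4)
size 24, align 4
— Point2 —
@0: magic [2B, align 2] → 2
@2: ttl [1B, align 1] → 3
+1 pad (align 4)
@4: seq [4B, align 4] → 8
@8: proto [2B, align 2] → 10
@10: dst [9B, align 1] → 19
@19: ack [1B, align 1] → 20
size 20, align 4
24 − 20 = 4

4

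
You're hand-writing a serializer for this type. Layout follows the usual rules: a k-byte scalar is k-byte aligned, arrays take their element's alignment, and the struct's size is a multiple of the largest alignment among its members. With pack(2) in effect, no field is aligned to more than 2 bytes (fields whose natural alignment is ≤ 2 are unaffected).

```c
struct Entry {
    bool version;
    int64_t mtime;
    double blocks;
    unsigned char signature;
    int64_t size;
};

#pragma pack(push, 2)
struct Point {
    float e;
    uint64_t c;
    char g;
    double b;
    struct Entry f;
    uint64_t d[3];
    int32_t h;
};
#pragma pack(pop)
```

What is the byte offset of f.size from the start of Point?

54

Entry: @0: version [1B, align 1] → 1; +7 pad (align 8); @8: mtime [8B, align 8] → 16; @16: blocks [8B, align 8] → 24; @24: signature [1B, align 1] → 25; +7 pad (align 8); @32: size [8B, align 8] → 40; size 40, align 8
@0: e [4B, align 2] → 4
@4: c [8B, align 2] → 12
@12: g [1B, align 1] → 13
+1 pad (align 2)
@14: b [8B, align 2] → 22
@22: f [40B, align 2] → 62
within Entry: size at 32
22 + 32 = 54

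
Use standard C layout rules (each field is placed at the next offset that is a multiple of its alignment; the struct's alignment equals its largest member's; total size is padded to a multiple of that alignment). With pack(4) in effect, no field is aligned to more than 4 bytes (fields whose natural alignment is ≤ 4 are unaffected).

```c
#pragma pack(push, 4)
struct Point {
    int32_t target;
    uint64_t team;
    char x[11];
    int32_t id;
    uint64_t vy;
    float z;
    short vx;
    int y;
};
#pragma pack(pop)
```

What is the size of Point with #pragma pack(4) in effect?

0..4  target  (4B, 4-aligned)
4..12  team  (8B, 4-aligned)
12..23  x  (11B, 1-aligned)
23..24  -- padding (1B)
24..28  id  (4B, 4-aligned)
28..36  vy  (8B, 4-aligned)
36..40  z  (4B, 4-aligned)
40..42  vx  (2B, 2-aligned)
42..44  -- padding (2B)
44..48  y  (4B, 4-aligned)
sizeof = 48, alignof = 4

48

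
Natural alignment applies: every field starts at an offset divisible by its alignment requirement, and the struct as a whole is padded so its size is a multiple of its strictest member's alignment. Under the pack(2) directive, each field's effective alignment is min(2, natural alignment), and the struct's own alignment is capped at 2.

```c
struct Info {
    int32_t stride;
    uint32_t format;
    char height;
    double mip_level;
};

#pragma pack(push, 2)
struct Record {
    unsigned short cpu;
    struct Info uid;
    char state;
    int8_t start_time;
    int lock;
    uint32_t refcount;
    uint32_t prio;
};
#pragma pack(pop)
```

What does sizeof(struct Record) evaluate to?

40 bytes

Info: @0: stride [4B, align 4] → 4; @4: format [4B, align 4] → 8; @8: height [1B, align 1] → 9; +7 pad (align 8); @16: mip_level [8B, align 8] → 24; size 24, align 8
@0: cpu [2B, align 2] → 2
@2: uid [24B, align 2] → 26
@26: state [1B, align 1] → 27
@27: start_time [1B, align 1] → 28
@28: lock [4B, align 2] → 32
@32: refcount [4B, align 2] → 36
@36: prio [4B, align 2] → 40
size 40, align 2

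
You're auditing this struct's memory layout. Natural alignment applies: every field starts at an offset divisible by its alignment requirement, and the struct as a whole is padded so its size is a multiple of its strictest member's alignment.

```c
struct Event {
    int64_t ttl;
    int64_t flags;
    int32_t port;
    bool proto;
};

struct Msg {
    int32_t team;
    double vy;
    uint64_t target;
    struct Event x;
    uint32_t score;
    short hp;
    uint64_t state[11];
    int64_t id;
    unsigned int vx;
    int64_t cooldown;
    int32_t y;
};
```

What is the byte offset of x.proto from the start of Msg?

Event: 0..8  ttl  (8B, 8-aligned); 8..16  flags  (8B, 8-aligned); 16..20  port  (4B, 4-aligned); 20..21  proto  (1B, 1-aligned); 21..24  -- tail padding (3B); sizeof = 24, alignof = 8
0..4  team  (4B, 4-aligned)
4..8  -- padding (4B)
8..16  vy  (8B, 8-aligned)
16..24  target  (8B, 8-aligned)
24..48  x  (24B, 8-aligned)
within Event: proto at 20
24 + 20 = 44

44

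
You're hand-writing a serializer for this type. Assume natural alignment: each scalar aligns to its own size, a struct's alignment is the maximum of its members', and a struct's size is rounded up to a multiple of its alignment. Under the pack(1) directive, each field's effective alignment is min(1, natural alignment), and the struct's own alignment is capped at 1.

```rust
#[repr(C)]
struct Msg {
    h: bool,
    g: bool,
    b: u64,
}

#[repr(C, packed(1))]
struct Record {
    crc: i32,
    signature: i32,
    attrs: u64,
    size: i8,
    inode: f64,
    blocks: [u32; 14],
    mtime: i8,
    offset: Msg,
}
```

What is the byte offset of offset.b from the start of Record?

90

Msg: @0: h [1B, align 1] → 1; @1: g [1B, align 1] → 2; +6 pad (align 8); @8: b [8B, align 8] → 16; size 16, align 8
@0: crc [4B, align 1] → 4
@4: signature [4B, align 1] → 8
@8: attrs [8B, align 1] → 16
@16: size [1B, align 1] → 17
@17: inode [8B, align 1] → 25
@25: blocks [56B, align 1] → 81
@81: mtime [1B, align 1] → 82
@82: offset [16B, align 1] → 98
within Msg: b at 8
82 + 8 = 90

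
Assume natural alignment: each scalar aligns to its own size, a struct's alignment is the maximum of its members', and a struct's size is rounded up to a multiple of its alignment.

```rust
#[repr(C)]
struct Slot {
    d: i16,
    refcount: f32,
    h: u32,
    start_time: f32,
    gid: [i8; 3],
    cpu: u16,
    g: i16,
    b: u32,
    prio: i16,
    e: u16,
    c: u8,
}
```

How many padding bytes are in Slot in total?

0..2  d  (2B, 2-aligned)
2..4  -- padding (2B)
4..8  refcount  (4B, 4-aligned)
8..12  h  (4B, 4-aligned)
12..16  start_time  (4B, 4-aligned)
16..19  gid  (3B, 1-aligned)
19..20  -- padding (1B)
20..22  cpu  (2B, 2-aligned)
22..24  g  (2B, 2-aligned)
24..28  b  (4B, 4-aligned)
28..30  prio  (2B, 2-aligned)
30..32  e  (2B, 2-aligned)
32..33  c  (1B, 1-aligned)
33..36  -- tail padding (3B)
sizeof = 36, alignof = 4
data bytes 30, size 36 → padding 6

6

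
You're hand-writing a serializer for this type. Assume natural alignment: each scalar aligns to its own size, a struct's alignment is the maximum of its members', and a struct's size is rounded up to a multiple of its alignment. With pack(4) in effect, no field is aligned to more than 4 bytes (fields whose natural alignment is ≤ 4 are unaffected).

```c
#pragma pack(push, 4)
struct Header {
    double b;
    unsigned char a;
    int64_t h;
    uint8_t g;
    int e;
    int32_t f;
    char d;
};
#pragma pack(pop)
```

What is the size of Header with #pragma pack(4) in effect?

b at 0 (size 8, align 4) → ends 8
a at 8 (size 1, align 1) → ends 9
pad 3 to align 4 for h
h at 12 (size 8, align 4) → ends 20
g at 20 (size 1, align 1) → ends 21
pad 3 to align 4 for e
e at 24 (size 4, align 4) → ends 28
f at 28 (size 4, align 4) → ends 32
d at 32 (size 1, align 1) → ends 33
tail pad 3 to reach multiple of 4
total 36 bytes, alignment 4

36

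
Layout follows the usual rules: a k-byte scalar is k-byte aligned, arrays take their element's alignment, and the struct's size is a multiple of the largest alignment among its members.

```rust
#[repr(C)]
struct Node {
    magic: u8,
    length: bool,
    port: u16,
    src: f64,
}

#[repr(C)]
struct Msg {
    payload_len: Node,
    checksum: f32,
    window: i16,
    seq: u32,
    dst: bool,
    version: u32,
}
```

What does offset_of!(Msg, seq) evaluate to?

24

Node: magic at 0 (size 1, align 1) → ends 1; length at 1 (size 1, align 1) → ends 2; port at 2 (size 2, align 2) → ends 4; pad 4 to align 8 for src; src at 8 (size 8, align 8) → ends 16; total 16 bytes, alignment 8
payload_len at 0 (size 16, align 8) → ends 16
checksum at 16 (size 4, align 4) → ends 20
window at 20 (size 2, align 2) → ends 22
pad 2 to align 4 for seq
seq at 24 (size 4, align 4) → ends 28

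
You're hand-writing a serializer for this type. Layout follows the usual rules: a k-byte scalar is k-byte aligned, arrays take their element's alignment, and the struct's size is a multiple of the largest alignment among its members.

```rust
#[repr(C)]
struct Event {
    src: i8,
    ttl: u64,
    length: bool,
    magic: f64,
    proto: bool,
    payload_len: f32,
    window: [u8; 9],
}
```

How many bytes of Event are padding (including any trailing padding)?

24

0..1  src  (1B, 1-aligned)
1..8  -- padding (7B)
8..16  ttl  (8B, 8-aligned)
16..17  length  (1B, 1-aligned)
17..24  -- padding (7B)
24..32  magic  (8B, 8-aligned)
32..33  proto  (1B, 1-aligned)
33..36  -- padding (3B)
36..40  payload_len  (4B, 4-aligned)
40..49  window  (9B, 1-aligned)
49..56  -- tail padding (7B)
sizeof = 56, alignof = 8
data bytes 32, size 56 → padding 24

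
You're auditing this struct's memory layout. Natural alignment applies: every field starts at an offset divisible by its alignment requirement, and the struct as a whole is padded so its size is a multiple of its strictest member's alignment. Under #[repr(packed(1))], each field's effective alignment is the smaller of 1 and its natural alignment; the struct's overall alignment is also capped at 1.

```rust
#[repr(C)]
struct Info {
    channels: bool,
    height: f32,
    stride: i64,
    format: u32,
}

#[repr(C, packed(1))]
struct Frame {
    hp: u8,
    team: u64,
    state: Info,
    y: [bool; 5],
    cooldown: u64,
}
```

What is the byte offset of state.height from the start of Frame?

Info: @0: channels [1B, align 1] → 1; +3 pad (align 4); @4: height [4B, align 4] → 8; @8: stride [8B, align 8] → 16; @16: format [4B, align 4] → 20; +4 tail pad (align 8); size 24, align 8
@0: hp [1B, align 1] → 1
@1: team [8B, align 1] → 9
@9: state [24B, align 1] → 33
within Info: height at 4
9 + 4 = 13

13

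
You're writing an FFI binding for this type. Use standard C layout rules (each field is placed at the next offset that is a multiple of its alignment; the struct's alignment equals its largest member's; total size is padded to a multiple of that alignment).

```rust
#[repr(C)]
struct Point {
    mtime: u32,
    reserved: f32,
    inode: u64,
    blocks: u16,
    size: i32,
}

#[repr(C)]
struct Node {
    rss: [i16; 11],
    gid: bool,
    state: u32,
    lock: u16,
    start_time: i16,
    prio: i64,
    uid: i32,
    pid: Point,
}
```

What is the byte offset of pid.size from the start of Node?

68

Point: 0..4  mtime  (4B, 4-aligned); 4..8  reserved  (4B, 4-aligned); 8..16  inode  (8B, 8-aligned); 16..18  blocks  (2B, 2-aligned); 18..20  -- padding (2B); 20..24  size  (4B, 4-aligned); sizeof = 24, alignof = 8
0..22  rss  (22B, 2-aligned)
22..23  gid  (1B, 1-aligned)
23..24  -- padding (1B)
24..28  state  (4B, 4-aligned)
28..30  lock  (2B, 2-aligned)
30..32  start_time  (2B, 2-aligned)
32..40  prio  (8B, 8-aligned)
40..44  uid  (4B, 4-aligned)
44..48  -- padding (4B)
48..72  pid  (24B, 8-aligned)
within Point: size at 20
48 + 20 = 68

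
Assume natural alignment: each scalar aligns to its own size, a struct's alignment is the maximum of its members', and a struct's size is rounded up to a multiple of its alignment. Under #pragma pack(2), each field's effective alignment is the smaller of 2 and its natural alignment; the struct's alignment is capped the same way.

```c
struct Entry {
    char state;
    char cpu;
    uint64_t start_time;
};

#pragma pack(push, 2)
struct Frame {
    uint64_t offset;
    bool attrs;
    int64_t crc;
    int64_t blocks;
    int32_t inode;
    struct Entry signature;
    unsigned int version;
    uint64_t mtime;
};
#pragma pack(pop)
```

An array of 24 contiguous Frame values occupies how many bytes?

1392

Entry: @0: state [1B, align 1] → 1; @1: cpu [1B, align 1] → 2; +6 pad (align 8); @8: start_time [8B, align 8] → 16; size 16, align 8
@0: offset [8B, align 2] → 8
@8: attrs [1B, align 1] → 9
+1 pad (align 2)
@10: crc [8B, align 2] → 18
@18: blocks [8B, align 2] → 26
@26: inode [4B, align 2] → 30
@30: signature [16B, align 2] → 46
@46: version [4B, align 2] → 50
@50: mtime [8B, align 2] → 58
size 58, align 2
array of 24: 24 × 58 = 1392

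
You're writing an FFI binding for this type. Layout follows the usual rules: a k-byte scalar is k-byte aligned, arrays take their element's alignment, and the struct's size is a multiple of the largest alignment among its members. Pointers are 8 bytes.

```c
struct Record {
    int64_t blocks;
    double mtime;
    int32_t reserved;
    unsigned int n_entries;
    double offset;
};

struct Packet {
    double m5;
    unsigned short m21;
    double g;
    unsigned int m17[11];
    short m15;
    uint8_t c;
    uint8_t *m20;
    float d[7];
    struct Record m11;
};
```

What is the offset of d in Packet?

80

Record: blocks at 0 (size 8, align 8) → ends 8; mtime at 8 (size 8, align 8) → ends 16; reserved at 16 (size 4, align 4) → ends 20; n_entries at 20 (size 4, align 4) → ends 24; offset at 24 (size 8, align 8) → ends 32; total 32 bytes, alignment 8
m5 at 0 (size 8, align 8) → ends 8
m21 at 8 (size 2, align 2) → ends 10
pad 6 to align 8 for g
g at 16 (size 8, align 8) → ends 24
m17 at 24 (size 44, align 4) → ends 68
m15 at 68 (size 2, align 2) → ends 70
c at 70 (size 1, align 1) → ends 71
pad 1 to align 8 for m20
m20 at 72 (size 8, align 8) → ends 80
d at 80 (size 28, align 4) → ends 108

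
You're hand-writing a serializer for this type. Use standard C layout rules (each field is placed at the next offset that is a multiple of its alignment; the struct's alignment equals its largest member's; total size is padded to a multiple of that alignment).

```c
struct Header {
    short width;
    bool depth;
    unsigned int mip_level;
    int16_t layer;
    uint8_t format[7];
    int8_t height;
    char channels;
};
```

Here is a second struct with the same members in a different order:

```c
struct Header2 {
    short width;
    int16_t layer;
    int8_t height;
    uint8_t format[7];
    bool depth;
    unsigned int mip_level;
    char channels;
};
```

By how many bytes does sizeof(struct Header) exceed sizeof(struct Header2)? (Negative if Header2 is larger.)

0..2  width  (2B, 2-aligned)
2..3  depth  (1B, 1-aligned)
3..4  -- padding (1B)
4..8  mip_level  (4B, 4-aligned)
8..10  layer  (2B, 2-aligned)
10..17  format  (7B, 1-aligned)
17..18  height  (1B, 1-aligned)
18..19  channels  (1B, 1-aligned)
19..20  -- tail padding (1B)
sizeof = 20, alignof = 4
— Header2 —
0..2  width  (2B, 2-aligned)
2..4  layer  (2B, 2-aligned)
4..5  height  (1B, 1-aligned)
5..12  format  (7B, 1-aligned)
12..13  depth  (1B, 1-aligned)
13..16  -- padding (3B)
16..20  mip_level  (4B, 4-aligned)
20..21  channels  (1B, 1-aligned)
21..24  -- tail padding (3B)
sizeof = 24, alignof = 4
20 − 24 = -4

-4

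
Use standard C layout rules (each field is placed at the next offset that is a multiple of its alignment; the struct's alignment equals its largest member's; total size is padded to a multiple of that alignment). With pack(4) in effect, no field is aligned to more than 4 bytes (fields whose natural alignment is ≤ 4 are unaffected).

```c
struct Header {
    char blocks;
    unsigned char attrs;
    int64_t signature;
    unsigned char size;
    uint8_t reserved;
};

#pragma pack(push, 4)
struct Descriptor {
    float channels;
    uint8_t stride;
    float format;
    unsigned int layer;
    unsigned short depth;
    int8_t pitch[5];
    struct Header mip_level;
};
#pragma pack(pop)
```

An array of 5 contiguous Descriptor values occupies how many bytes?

240

Header: blocks at 0 (size 1, align 1) → ends 1; attrs at 1 (size 1, align 1) → ends 2; pad 6 to align 8 for signature; signature at 8 (size 8, align 8) → ends 16; size at 16 (size 1, align 1) → ends 17; reserved at 17 (size 1, align 1) → ends 18; tail pad 6 to reach multiple of 8; total 24 bytes, alignment 8
channels at 0 (size 4, align 4) → ends 4
stride at 4 (size 1, align 1) → ends 5
pad 3 to align 4 for format
format at 8 (size 4, align 4) → ends 12
layer at 12 (size 4, align 4) → ends 16
depth at 16 (size 2, align 2) → ends 18
pitch at 18 (size 5, align 1) → ends 23
pad 1 to align 4 for mip_level
mip_level at 24 (size 24, align 4) → ends 48
total 48 bytes, alignment 4
array of 5: 5 × 48 = 240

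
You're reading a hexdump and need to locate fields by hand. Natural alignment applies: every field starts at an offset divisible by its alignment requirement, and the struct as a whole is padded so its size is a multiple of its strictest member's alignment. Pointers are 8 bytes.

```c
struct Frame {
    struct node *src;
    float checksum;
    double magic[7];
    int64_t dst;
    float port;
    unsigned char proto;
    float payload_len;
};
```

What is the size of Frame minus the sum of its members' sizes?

0..8  src  (8B, 8-aligned)
8..12  checksum  (4B, 4-aligned)
12..16  -- padding (4B)
16..72  magic  (56B, 8-aligned)
72..80  dst  (8B, 8-aligned)
80..84  port  (4B, 4-aligned)
84..85  proto  (1B, 1-aligned)
85..88  -- padding (3B)
88..92  payload_len  (4B, 4-aligned)
92..96  -- tail padding (4B)
sizeof = 96, alignof = 8
data bytes 85, size 96 → padding 11

11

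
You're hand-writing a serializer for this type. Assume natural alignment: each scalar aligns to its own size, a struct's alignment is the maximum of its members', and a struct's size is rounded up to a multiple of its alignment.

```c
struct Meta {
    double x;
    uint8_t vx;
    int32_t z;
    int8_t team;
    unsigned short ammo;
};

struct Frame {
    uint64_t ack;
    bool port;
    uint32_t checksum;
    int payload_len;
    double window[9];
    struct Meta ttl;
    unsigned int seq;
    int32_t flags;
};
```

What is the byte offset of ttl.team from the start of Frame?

Meta: x at 0 (size 8, align 8) → ends 8; vx at 8 (size 1, align 1) → ends 9; pad 3 to align 4 for z; z at 12 (size 4, align 4) → ends 16; team at 16 (size 1, align 1) → ends 17; pad 1 to align 2 for ammo; ammo at 18 (size 2, align 2) → ends 20; tail pad 4 to reach multiple of 8; total 24 bytes, alignment 8
ack at 0 (size 8, align 8) → ends 8
port at 8 (size 1, align 1) → ends 9
pad 3 to align 4 for checksum
checksum at 12 (size 4, align 4) → ends 16
payload_len at 16 (size 4, align 4) → ends 20
pad 4 to align 8 for window
window at 24 (size 72, align 8) → ends 96
ttl at 96 (size 24, align 8) → ends 120
within Meta: team at 16
96 + 16 = 112

112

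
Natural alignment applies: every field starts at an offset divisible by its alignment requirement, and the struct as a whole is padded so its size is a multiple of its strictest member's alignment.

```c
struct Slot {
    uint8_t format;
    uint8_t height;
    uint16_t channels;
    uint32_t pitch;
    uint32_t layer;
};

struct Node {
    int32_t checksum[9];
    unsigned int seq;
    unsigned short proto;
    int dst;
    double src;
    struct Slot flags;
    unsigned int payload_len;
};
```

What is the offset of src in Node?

Slot: format at 0 (size 1, align 1) → ends 1; height at 1 (size 1, align 1) → ends 2; channels at 2 (size 2, align 2) → ends 4; pitch at 4 (size 4, align 4) → ends 8; layer at 8 (size 4, align 4) → ends 12; total 12 bytes, alignment 4
checksum at 0 (size 36, align 4) → ends 36
seq at 36 (size 4, align 4) → ends 40
proto at 40 (size 2, align 2) → ends 42
pad 2 to align 4 for dst
dst at 44 (size 4, align 4) → ends 48
src at 48 (size 8, align 8) → ends 56

48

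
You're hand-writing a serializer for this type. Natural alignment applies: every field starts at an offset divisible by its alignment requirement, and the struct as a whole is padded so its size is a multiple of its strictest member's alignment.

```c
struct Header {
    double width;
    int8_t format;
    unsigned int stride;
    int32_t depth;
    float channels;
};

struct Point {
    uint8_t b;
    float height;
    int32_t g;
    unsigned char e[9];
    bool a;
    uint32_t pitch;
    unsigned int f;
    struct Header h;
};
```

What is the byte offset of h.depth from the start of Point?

48

Header: 0..8  width  (8B, 8-aligned); 8..9  format  (1B, 1-aligned); 9..12  -- padding (3B); 12..16  stride  (4B, 4-aligned); 16..20  depth  (4B, 4-aligned); 20..24  channels  (4B, 4-aligned); sizeof = 24, alignof = 8
0..1  b  (1B, 1-aligned)
1..4  -- padding (3B)
4..8  height  (4B, 4-aligned)
8..12  g  (4B, 4-aligned)
12..21  e  (9B, 1-aligned)
21..22  a  (1B, 1-aligned)
22..24  -- padding (2B)
24..28  pitch  (4B, 4-aligned)
28..32  f  (4B, 4-aligned)
32..56  h  (24B, 8-aligned)
within Header: depth at 16
32 + 16 = 48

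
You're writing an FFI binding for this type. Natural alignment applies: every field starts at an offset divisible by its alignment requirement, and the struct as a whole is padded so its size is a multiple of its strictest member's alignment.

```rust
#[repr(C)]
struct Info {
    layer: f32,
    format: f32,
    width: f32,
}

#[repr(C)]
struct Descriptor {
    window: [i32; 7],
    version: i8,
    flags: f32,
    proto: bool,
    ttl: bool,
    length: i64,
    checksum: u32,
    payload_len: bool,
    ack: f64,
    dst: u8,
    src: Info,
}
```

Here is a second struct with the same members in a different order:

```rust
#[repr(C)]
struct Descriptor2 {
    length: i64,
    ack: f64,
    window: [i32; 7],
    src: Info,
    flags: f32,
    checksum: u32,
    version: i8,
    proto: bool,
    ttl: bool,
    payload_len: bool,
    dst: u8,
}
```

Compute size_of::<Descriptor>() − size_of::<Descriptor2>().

Info: 0..4  layer  (4B, 4-aligned); 4..8  format  (4B, 4-aligned); 8..12  width  (4B, 4-aligned); sizeof = 12, alignof = 4
0..28  window  (28B, 4-aligned)
28..29  version  (1B, 1-aligned)
29..32  -- padding (3B)
32..36  flags  (4B, 4-aligned)
36..37  proto  (1B, 1-aligned)
37..38  ttl  (1B, 1-aligned)
38..40  -- padding (2B)
40..48  length  (8B, 8-aligned)
48..52  checksum  (4B, 4-aligned)
52..53  payload_len  (1B, 1-aligned)
53..56  -- padding (3B)
56..64  ack  (8B, 8-aligned)
64..65  dst  (1B, 1-aligned)
65..68  -- padding (3B)
68..80  src  (12B, 4-aligned)
sizeof = 80, alignof = 8
— Descriptor2 —
0..8  length  (8B, 8-aligned)
8..16  ack  (8B, 8-aligned)
16..44  window  (28B, 4-aligned)
44..56  src  (12B, 4-aligned)
56..60  flags  (4B, 4-aligned)
60..64  checksum  (4B, 4-aligned)
64..65  version  (1B, 1-aligned)
65..66  proto  (1B, 1-aligned)
66..67  ttl  (1B, 1-aligned)
67..68  payload_len  (1B, 1-aligned)
68..69  dst  (1B, 1-aligned)
69..72  -- tail padding (3B)
sizeof = 72, alignof = 8
80 − 72 = 8

8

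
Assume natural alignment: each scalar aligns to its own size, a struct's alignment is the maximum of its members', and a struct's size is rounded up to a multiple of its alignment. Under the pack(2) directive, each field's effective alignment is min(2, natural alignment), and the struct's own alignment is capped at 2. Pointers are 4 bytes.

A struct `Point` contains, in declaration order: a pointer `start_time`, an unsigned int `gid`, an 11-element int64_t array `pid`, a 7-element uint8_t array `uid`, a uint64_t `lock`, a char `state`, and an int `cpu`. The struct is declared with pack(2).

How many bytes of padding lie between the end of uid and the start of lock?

1

@0: start_time [4B, align 2] → 4
@4: gid [4B, align 2] → 8
@8: pid [88B, align 2] → 96
@96: uid [7B, align 1] → 103
+1 pad (align 2)
@104: lock [8B, align 2] → 112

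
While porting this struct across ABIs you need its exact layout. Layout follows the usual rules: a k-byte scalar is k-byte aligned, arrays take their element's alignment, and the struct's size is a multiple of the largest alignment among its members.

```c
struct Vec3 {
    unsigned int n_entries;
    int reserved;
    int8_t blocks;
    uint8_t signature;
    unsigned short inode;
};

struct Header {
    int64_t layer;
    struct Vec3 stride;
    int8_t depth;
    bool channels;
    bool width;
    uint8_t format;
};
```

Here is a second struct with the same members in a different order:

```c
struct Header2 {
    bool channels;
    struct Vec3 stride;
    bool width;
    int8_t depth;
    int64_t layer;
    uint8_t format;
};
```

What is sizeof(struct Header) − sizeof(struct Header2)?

-16

Vec3: n_entries at 0 (size 4, align 4) → ends 4; reserved at 4 (size 4, align 4) → ends 8; blocks at 8 (size 1, align 1) → ends 9; signature at 9 (size 1, align 1) → ends 10; inode at 10 (size 2, align 2) → ends 12; total 12 bytes, alignment 4
layer at 0 (size 8, align 8) → ends 8
stride at 8 (size 12, align 4) → ends 20
depth at 20 (size 1, align 1) → ends 21
channels at 21 (size 1, align 1) → ends 22
width at 22 (size 1, align 1) → ends 23
format at 23 (size 1, align 1) → ends 24
total 24 bytes, alignment 8
— Header2 —
channels at 0 (size 1, align 1) → ends 1
pad 3 to align 4 for stride
stride at 4 (size 12, align 4) → ends 16
width at 16 (size 1, align 1) → ends 17
depth at 17 (size 1, align 1) → ends 18
pad 6 to align 8 for layer
layer at 24 (size 8, align 8) → ends 32
format at 32 (size 1, align 1) → ends 33
tail pad 7 to reach multiple of 8
total 40 bytes, alignment 8
24 − 40 = -16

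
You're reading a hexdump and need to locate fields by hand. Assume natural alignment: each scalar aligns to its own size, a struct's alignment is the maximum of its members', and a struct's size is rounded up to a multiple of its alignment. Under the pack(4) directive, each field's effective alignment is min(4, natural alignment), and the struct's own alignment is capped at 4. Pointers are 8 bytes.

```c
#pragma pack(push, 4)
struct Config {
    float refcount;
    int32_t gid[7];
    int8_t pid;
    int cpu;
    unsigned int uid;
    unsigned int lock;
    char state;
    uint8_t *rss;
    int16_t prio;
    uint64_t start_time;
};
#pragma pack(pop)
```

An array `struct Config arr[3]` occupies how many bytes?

216

@0: refcount [4B, align 4] → 4
@4: gid [28B, align 4] → 32
@32: pid [1B, align 1] → 33
+3 pad (align 4)
@36: cpu [4B, align 4] → 40
@40: uid [4B, align 4] → 44
@44: lock [4B, align 4] → 48
@48: state [1B, align 1] → 49
+3 pad (align 4)
@52: rss [8B, align 4] → 60
@60: prio [2B, align 2] → 62
+2 pad (align 4)
@64: start_time [8B, align 4] → 72
size 72, align 4
array of 3: 3 × 72 = 216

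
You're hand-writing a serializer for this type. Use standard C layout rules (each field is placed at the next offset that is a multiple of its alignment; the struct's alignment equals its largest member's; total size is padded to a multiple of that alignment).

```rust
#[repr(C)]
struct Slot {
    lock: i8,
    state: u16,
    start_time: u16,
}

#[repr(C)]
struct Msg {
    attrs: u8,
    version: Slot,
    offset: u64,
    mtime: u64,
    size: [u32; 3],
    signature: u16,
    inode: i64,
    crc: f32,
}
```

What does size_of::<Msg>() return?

56 bytes

Slot: @0: lock [1B, align 1] → 1; +1 pad (align 2); @2: state [2B, align 2] → 4; @4: start_time [2B, align 2] → 6; size 6, align 2
@0: attrs [1B, align 1] → 1
+1 pad (align 2)
@2: version [6B, align 2] → 8
@8: offset [8B, align 8] → 16
@16: mtime [8B, align 8] → 24
@24: size [12B, align 4] → 36
@36: signature [2B, align 2] → 38
+2 pad (align 8)
@40: inode [8B, align 8] → 48
@48: crc [4B, align 4] → 52
+4 tail pad (align 8)
size 56, align 8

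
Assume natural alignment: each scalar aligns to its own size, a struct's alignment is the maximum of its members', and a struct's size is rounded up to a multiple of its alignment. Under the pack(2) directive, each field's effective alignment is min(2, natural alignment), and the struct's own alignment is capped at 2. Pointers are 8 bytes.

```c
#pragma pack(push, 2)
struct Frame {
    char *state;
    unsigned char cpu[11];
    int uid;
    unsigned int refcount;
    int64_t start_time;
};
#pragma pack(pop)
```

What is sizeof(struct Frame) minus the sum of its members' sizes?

0..8  state  (8B, 2-aligned)
8..19  cpu  (11B, 1-aligned)
19..20  -- padding (1B)
20..24  uid  (4B, 2-aligned)
24..28  refcount  (4B, 2-aligned)
28..36  start_time  (8B, 2-aligned)
sizeof = 36, alignof = 2
data bytes 35, size 36 → padding 1

1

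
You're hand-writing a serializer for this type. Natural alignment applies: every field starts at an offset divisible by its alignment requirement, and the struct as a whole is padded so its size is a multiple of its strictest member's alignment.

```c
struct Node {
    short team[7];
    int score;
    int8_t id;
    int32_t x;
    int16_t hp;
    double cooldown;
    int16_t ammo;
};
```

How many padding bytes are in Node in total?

@0: team [14B, align 2] → 14
+2 pad (align 4)
@16: score [4B, align 4] → 20
@20: id [1B, align 1] → 21
+3 pad (align 4)
@24: x [4B, align 4] → 28
@28: hp [2B, align 2] → 30
+2 pad (align 8)
@32: cooldown [8B, align 8] → 40
@40: ammo [2B, align 2] → 42
+6 tail pad (align 8)
size 48, align 8
data bytes 35, size 48 → padding 13

13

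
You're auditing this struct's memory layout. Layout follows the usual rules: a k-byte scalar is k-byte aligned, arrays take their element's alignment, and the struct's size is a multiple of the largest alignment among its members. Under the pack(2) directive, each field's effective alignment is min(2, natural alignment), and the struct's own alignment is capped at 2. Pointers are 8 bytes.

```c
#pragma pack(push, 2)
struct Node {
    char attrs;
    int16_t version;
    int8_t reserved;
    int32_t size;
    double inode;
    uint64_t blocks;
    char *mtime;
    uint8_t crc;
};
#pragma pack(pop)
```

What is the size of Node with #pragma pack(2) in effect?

36

@0: attrs [1B, align 1] → 1
+1 pad (align 2)
@2: version [2B, align 2] → 4
@4: reserved [1B, align 1] → 5
+1 pad (align 2)
@6: size [4B, align 2] → 10
@10: inode [8B, align 2] → 18
@18: blocks [8B, align 2] → 26
@26: mtime [8B, align 2] → 34
@34: crc [1B, align 1] → 35
+1 tail pad (align 2)
size 36, align 2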